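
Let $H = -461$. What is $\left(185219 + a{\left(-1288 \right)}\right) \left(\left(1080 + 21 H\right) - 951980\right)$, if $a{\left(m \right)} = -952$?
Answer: $-177003379127$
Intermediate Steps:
$\left(185219 + a{\left(-1288 \right)}\right) \left(\left(1080 + 21 H\right) - 951980\right) = \left(185219 - 952\right) \left(\left(1080 + 21 \left(-461\right)\right) - 951980\right) = 184267 \left(\left(1080 - 9681\right) - 951980\right) = 184267 \left(-8601 - 951980\right) = 184267 \left(-960581\right) = -177003379127$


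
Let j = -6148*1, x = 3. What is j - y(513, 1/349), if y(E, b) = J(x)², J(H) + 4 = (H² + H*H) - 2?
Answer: -6292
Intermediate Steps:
J(H) = -6 + 2*H² (J(H) = -4 + ((H² + H*H) - 2) = -4 + ((H² + H²) - 2) = -4 + (2*H² - 2) = -4 + (-2 + 2*H²) = -6 + 2*H²)
y(E, b) = 144 (y(E, b) = (-6 + 2*3²)² = (-6 + 2*9)² = (-6 + 18)² = 12² = 144)
j = -6148
j - y(513, 1/349) = -6148 - 1*144 = -6148 - 144 = -6292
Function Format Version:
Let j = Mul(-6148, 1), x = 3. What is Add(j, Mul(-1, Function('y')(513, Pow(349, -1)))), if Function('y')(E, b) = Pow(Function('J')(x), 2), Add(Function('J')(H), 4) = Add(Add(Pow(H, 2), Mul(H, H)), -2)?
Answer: -6292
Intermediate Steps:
Function('J')(H) = Add(-6, Mul(2, Pow(H, 2))) (Function('J')(H) = Add(-4, Add(Add(Pow(H, 2), Mul(H, H)), -2)) = Add(-4, Add(Add(Pow(H, 2), Pow(H, 2)), -2)) = Add(-4, Add(Mul(2, Pow(H, 2)), -2)) = Add(-4, Add(-2, Mul(2, Pow(H, 2)))) = Add(-6, Mul(2, Pow(H, 2))))
Function('y')(E, b) = 144 (Function('y')(E, b) = Pow(Add(-6, Mul(2, Pow(3, 2))), 2) = Pow(Add(-6, Mul(2, 9)), 2) = Pow(Add(-6, 18), 2) = Pow(12, 2) = 144)
j = -6148
Add(j, Mul(-1, Function('y')(513, Pow(349, -1)))) = Add(-6148, Mul(-1, 144)) = Add(-6148, -144) = -6292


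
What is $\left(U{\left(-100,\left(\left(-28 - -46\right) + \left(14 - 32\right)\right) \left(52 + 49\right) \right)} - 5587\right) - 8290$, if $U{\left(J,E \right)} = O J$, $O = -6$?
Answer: $-13277$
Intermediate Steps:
$U{\left(J,E \right)} = - 6 J$
$\left(U{\left(-100,\left(\left(-28 - -46\right) + \left(14 - 32\right)\right) \left(52 + 49\right) \right)} - 5587\right) - 8290 = \left(\left(-6\right) \left(-100\right) - 5587\right) - 8290 = \left(600 - 5587\right) - 8290 = -4987 - 8290 = -13277$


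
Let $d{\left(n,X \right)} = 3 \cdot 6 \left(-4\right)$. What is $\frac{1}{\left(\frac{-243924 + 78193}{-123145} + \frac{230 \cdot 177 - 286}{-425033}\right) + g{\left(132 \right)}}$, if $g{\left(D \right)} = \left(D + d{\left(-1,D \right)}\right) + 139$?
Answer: $\frac{52340688785}{10481260198858} \approx 0.0049937$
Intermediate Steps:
$d{\left(n,X \right)} = -72$ ($d{\left(n,X \right)} = 18 \left(-4\right) = -72$)
$g{\left(D \right)} = 67 + D$ ($g{\left(D \right)} = \left(D - 72\right) + 139 = \left(-72 + D\right) + 139 = 67 + D$)
$\frac{1}{\left(\frac{-243924 + 78193}{-123145} + \frac{230 \cdot 177 - 286}{-425033}\right) + g{\left(132 \right)}} = \frac{1}{\left(\frac{-243924 + 78193}{-123145} + \frac{230 \cdot 177 - 286}{-425033}\right) + \left(67 + 132\right)} = \frac{1}{\left(\left(-165731\right) \left(- \frac{1}{123145}\right) + \left(40710 - 286\right) \left(- \frac{1}{425033}\right)\right) + 199} = \frac{1}{\left(\frac{165731}{123145} + 40424 \left(- \frac{1}{425033}\right)\right) + 199} = \frac{1}{\left(\frac{165731}{123145} - \frac{40424}{425033}\right) + 199} = \frac{1}{\frac{65463130643}{52340688785} + 199} = \frac{1}{\frac{10481260198858}{52340688785}} = \frac{52340688785}{10481260198858}$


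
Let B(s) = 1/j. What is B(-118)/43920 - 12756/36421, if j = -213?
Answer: -119331906181/340716998160 ≈ -0.35024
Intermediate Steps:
B(s) = -1/213 (B(s) = 1/(-213) = -1/213)
B(-118)/43920 - 12756/36421 = -1/213/43920 - 12756/36421 = -1/213*1/43920 - 12756*1/36421 = -1/9354960 - 12756/36421 = -119331906181/340716998160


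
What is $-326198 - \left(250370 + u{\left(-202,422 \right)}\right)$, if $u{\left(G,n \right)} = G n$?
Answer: $-491324$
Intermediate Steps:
$-326198 - \left(250370 + u{\left(-202,422 \right)}\right) = -326198 - \left(250370 - 85244\right) = -326198 - 165126 = -491324$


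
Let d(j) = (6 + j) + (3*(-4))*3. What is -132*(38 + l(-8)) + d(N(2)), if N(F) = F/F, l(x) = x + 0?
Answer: -3989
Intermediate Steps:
l(x) = x
N(F) = 1
d(j) = -30 + j (d(j) = (6 + j) - 12*3 = (6 + j) - 36 = -30 + j)
-132*(38 + l(-8)) + d(N(2)) = -132*(38 - 8) + (-30 + 1) = -132*30 - 29 = -3960 - 29 = -3989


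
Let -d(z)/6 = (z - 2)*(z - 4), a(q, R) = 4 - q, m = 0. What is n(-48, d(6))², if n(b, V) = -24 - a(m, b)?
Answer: 784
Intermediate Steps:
d(z) = -6*(-4 + z)*(-2 + z) (d(z) = -6*(z - 2)*(z - 4) = -6*(-2 + z)*(-4 + z) = -6*(-4 + z)*(-2 + z))
n(b, V) = -28 (n(b, V) = -24 - (4 - 1*0) = -24 - (4 + 0) = -24 - 1*4 = -24 - 4 = -28)
n(-48, d(6))² = (-28)² = 784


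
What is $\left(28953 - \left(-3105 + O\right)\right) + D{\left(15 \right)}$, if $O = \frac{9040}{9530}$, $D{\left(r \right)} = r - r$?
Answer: $\frac{30550370}{953} \approx 32057.0$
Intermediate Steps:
$D{\left(r \right)} = 0$
$O = \frac{904}{953}$ ($O = 9040 \cdot \frac{1}{9530} = \frac{904}{953} \approx 0.94858$)
$\left(28953 - \left(-3105 + O\right)\right) + D{\left(15 \right)} = \left(28953 + \left(3105 - \frac{904}{953}\right)\right) + 0 = \left(28953 + \frac{2958161}{953}\right) + 0 = \frac{30550370}{953} + 0 = \frac{30550370}{953}$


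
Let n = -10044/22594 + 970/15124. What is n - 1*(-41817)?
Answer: 3572306582419/85427914 ≈ 41817.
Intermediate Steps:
n = -32497319/85427914 (n = -10044*1/22594 + 970*(1/15124) = -5022/11297 + 485/7562 = -32497319/85427914 ≈ -0.38041)
n - 1*(-41817) = -32497319/85427914 - 1*(-41817) = -32497319/85427914 + 41817 = 3572306582419/85427914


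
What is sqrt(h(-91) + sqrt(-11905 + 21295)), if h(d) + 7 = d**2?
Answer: sqrt(8274 + sqrt(9390)) ≈ 91.493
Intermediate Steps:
h(d) = -7 + d**2
sqrt(h(-91) + sqrt(-11905 + 21295)) = sqrt((-7 + (-91)**2) + sqrt(-11905 + 21295)) = sqrt((-7 + 8281) + sqrt(9390)) = sqrt(8274 + sqrt(9390))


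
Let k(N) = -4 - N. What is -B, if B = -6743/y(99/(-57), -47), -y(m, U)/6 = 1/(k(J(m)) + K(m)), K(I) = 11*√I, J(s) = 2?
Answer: 6743 - 74173*I*√627/114 ≈ 6743.0 - 16292.0*I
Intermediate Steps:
y(m, U) = -6/(-6 + 11*√m) (y(m, U) = -6/((-4 - 1*2) + 11*√m) = -6/((-4 - 2) + 11*√m) = -6/(-6 + 11*√m))
B = -6743 + 74173*I*√627/114 (B = -6743/((-6/(-6 + 11*√(99/(-57))))) = -6743/((-6/(-6 + 11*√(99*(-1/57))))) = -6743/((-6/(-6 + 11*√(-33/19)))) = -6743/((-6/(-6 + 11*(I*√627/19)))) = -6743/((-6/(-6 + 11*I*√627/19))) = -6743*(1 - 11*I*√627/114) = -(6743 - 74173*I*√627/114) = -6743 + 74173*I*√627/114 ≈ -6743.0 + 16292.0*I)
-B = -(-6743 + 74173*I*√627/114) = 6743 - 74173*I*√627/114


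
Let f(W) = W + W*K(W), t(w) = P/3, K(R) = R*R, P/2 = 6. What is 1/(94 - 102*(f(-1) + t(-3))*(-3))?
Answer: 1/706 ≈ 0.0014164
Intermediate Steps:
P = 12 (P = 2*6 = 12)
K(R) = R²
t(w) = 4 (t(w) = 12/3 = 12*(⅓) = 4)
f(W) = W + W³ (f(W) = W + W*W² = W + W³)
1/(94 - 102*(f(-1) + t(-3))*(-3)) = 1/(94 - 102*((-1 + (-1)³) + 4)*(-3)) = 1/(94 - 102*((-1 - 1) + 4)*(-3)) = 1/(94 - 102*(-2 + 4)*(-3)) = 1/(94 - 204*(-3)) = 1/(94 - 102*(-6)) = 1/(94 + 612) = 1/706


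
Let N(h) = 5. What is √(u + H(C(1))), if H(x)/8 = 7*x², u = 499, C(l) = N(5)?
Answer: 3*√211 ≈ 43.578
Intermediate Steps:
C(l) = 5
H(x) = 56*x² (H(x) = 8*(7*x²) = 56*x²)
√(u + H(C(1))) = √(499 + 56*5²) = √(499 + 56*25) = √(499 + 1400) = √1899 = 3*√211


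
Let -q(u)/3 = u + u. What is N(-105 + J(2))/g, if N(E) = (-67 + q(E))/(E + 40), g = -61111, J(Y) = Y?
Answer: 551/3849993 ≈ 0.00014312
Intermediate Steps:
q(u) = -6*u (q(u) = -3*(u + u) = -6*u)
N(E) = (-67 - 6*E)/(40 + E) (N(E) = (-67 - 6*E)/(E + 40) = (-67 - 6*E)/(40 + E))
N(-105 + J(2))/g = ((-67 - 6*(-105 + 2))/(40 + (-105 + 2)))/(-61111) = ((-67 - 6*(-103))/(40 - 103))*(-1/61111) = ((-67 + 618)/(-63))*(-1/61111) = -1/63*551*(-1/61111) = -551/63*(-1/61111) = 551/3849993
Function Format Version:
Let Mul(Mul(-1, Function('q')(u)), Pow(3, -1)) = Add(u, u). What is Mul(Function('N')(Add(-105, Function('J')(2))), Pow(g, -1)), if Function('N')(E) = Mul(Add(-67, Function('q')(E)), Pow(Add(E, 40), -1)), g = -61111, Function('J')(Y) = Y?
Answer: Rational(551, 3849993) ≈ 0.00014312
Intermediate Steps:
Function('q')(u) = Mul(-6, u) (Function('q')(u) = Mul(-3, Add(u, u)) = Mul(-3, Mul(2, u)) = Mul(-6, u))
Function('N')(E) = Mul(Pow(Add(40, E), -1), Add(-67, Mul(-6, E))) (Function('N')(E) = Mul(Add(-67, Mul(-6, E)), Pow(Add(E, 40), -1)) = Mul(Add(-67, Mul(-6, E)), Pow(Add(40, E), -1)) = Mul(Pow(Add(40, E), -1), Add(-67, Mul(-6, E))))
Mul(Function('N')(Add(-105, Function('J')(2))), Pow(g, -1)) = Mul(Mul(Pow(Add(40, Add(-105, 2)), -1), Add(-67, Mul(-6, Add(-105, 2)))), Pow(-61111, -1)) = Mul(Mul(Pow(Add(40, -103), -1), Add(-67, Mul(-6, -103))), Rational(-1, 61111)) = Mul(Mul(Pow(-63, -1), Add(-67, 618)), Rational(-1, 61111)) = Mul(Mul(Rational(-1, 63), 551), Rational(-1, 61111)) = Mul(Rational(-551, 63), Rational(-1, 61111)) = Rational(551, 3849993)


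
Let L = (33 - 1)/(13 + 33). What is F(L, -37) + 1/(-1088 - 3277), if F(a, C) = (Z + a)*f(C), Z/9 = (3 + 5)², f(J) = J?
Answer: -2142202343/100395 ≈ -21338.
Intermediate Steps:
L = 16/23 (L = 32/46 = 32*(1/46) = 16/23 ≈ 0.69565)
Z = 576 (Z = 9*(3 + 5)² = 9*8² = 9*64 = 576)
F(a, C) = C*(576 + a) (F(a, C) = (576 + a)*C = C*(576 + a))
F(L, -37) + 1/(-1088 - 3277) = -37*(576 + 16/23) + 1/(-1088 - 3277) = -37*13264/23 + 1/(-4365) = -490768/23 - 1/4365 = -2142202343/100395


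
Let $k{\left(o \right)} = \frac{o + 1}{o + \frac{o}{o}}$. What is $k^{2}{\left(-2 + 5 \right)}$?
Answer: $1$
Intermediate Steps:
$k{\left(o \right)} = 1$ ($k{\left(o \right)} = \frac{1 + o}{o + 1} = \frac{1 + o}{1 + o} = 1$)
$k^{2}{\left(-2 + 5 \right)} = 1^{2} = 1$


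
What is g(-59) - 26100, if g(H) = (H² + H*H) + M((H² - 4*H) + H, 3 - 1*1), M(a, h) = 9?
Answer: -19129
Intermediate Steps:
g(H) = 9 + 2*H² (g(H) = (H² + H*H) + 9 = (H² + H²) + 9 = 2*H² + 9 = 9 + 2*H²)
g(-59) - 26100 = (9 + 2*(-59)²) - 26100 = (9 + 2*3481) - 26100 = (9 + 6962) - 26100 = 6971 - 26100 = -19129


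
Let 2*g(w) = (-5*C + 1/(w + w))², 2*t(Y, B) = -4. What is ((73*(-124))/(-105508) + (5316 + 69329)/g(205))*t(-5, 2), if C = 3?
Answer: -101851307408902/76716897829 ≈ -1327.6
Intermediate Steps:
t(Y, B) = -2 (t(Y, B) = (½)*(-4) = -2)
g(w) = (-15 + 1/(2*w))²/2 (g(w) = (-5*3 + 1/(w + w))²/2 = (-15 + 1/(2*w))²/2)
((73*(-124))/(-105508) + (5316 + 69329)/g(205))*t(-5, 2) = ((73*(-124))/(-105508) + (5316 + 69329)/(((⅛)*(-1 + 30*205)²/205²)))*(-2) = (-9052*(-1/105508) + 74645/(((⅛)*(1/42025)*(-1 + 6150)²)))*(-2) = (2263/26377 + 74645/(((⅛)*(1/42025)*6149²)))*(-2) = (2263/26377 + 74645/(((⅛)*(1/42025)*37810201)))*(-2) = (2263/26377 + 74645/(37810201/336200))*(-2) = (2263/26377 + 74645*(336200/37810201))*(-2) = (2263/26377 + 25095649000/37810201)*(-2) = (50925653704451/76716897829)*(-2) = -101851307408902/76716897829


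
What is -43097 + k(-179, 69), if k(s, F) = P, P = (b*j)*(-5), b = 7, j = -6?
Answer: -42887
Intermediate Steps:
P = 210 (P = (7*(-6))*(-5) = -42*(-5) = 210)
k(s, F) = 210
-43097 + k(-179, 69) = -43097 + 210 = -42887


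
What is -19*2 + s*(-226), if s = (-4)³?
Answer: 14426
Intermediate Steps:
s = -64
-19*2 + s*(-226) = -19*2 - 64*(-226) = -38 + 14464 = 14426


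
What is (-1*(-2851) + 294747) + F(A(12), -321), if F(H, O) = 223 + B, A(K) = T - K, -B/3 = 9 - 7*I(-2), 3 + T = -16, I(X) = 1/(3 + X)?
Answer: 297815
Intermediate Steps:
T = -19 (T = -3 - 16 = -19)
B = -6 (B = -3*(9 - 7/(3 - 2)) = -3*(9 - 7/1) = -3*(9 - 7*1) = -3*(9 - 7) = -3*2 = -6)
A(K) = -19 - K
F(H, O) = 217 (F(H, O) = 223 - 6 = 217)
(-1*(-2851) + 294747) + F(A(12), -321) = (-1*(-2851) + 294747) + 217 = (2851 + 294747) + 217 = 297598 + 217 = 297815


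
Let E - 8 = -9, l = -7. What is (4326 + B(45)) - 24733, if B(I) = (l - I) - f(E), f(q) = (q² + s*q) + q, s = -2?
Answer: -20461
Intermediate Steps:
E = -1 (E = 8 - 9 = -1)
f(q) = q² - q (f(q) = (q² - 2*q) + q = q² - q)
B(I) = -9 - I (B(I) = (-7 - I) - (-1)*(-1 - 1) = (-7 - I) - (-1)*(-2) = (-7 - I) - 1*2 = (-7 - I) - 2 = -9 - I)
(4326 + B(45)) - 24733 = (4326 + (-9 - 1*45)) - 24733 = (4326 + (-9 - 45)) - 24733 = (4326 - 54) - 24733 = 4272 - 24733 = -20461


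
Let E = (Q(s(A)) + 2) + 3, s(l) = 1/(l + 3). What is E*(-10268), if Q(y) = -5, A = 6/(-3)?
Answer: 0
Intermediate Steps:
A = -2 (A = 6*(-1/3) = -2)
s(l) = 1/(3 + l)
E = 0 (E = (-5 + 2) + 3 = -3 + 3 = 0)
E*(-10268) = 0*(-10268) = 0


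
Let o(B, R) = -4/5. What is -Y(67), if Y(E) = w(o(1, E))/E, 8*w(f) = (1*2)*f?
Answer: 1/335 ≈ 0.0029851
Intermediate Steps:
o(B, R) = -4/5 (o(B, R) = -4*1/5 = -4/5)
w(f) = f/4 (w(f) = ((1*2)*f)/8 = (2*f)/8 = f/4)
Y(E) = -1/(5*E) (Y(E) = ((1/4)*(-4/5))/E = -1/(5*E))
-Y(67) = -(-1)/(5*67) = -1*(-1/335) = 1/335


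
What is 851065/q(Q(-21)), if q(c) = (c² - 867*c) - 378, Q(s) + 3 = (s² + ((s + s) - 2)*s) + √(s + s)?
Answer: -851065*I/(-673770*I + 1857*√42) ≈ 1.2627 - 0.022555*I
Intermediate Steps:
Q(s) = -3 + s² + s*(-2 + 2*s) + √2*√s (Q(s) = -3 + ((s² + ((s + s) - 2)*s) + √(s + s)) = -3 + ((s² + (2*s - 2)*s) + √(2*s)) = -3 + ((s² + (-2 + 2*s)*s) + √2*√s) = -3 + ((s² + s*(-2 + 2*s)) + √2*√s) = -3 + (s² + s*(-2 + 2*s) + √2*√s) = -3 + s² + s*(-2 + 2*s) + √2*√s)
q(c) = -378 + c² - 867*c
851065/q(Q(-21)) = 851065/(-378 + (-3 - 2*(-21) + 3*(-21)² + √2*√(-21))² - 867*(-3 - 2*(-21) + 3*(-21)² + √2*√(-21))) = 851065/(-378 + (-3 + 42 + 3*441 + √2*(I*√21))² - 867*(-3 + 42 + 3*441 + √2*(I*√21))) = 851065/(-378 + (-3 + 42 + 1323 + I*√42)² - 867*(-3 + 42 + 1323 + I*√42)) = 851065/(-378 + (1362 + I*√42)² - 867*(1362 + I*√42)) = 851065/(-378 + (1362 + I*√42)² + (-1180854 - 867*I*√42)) = 851065/(-1181232 + (1362 + I*√42)² - 867*I*√42)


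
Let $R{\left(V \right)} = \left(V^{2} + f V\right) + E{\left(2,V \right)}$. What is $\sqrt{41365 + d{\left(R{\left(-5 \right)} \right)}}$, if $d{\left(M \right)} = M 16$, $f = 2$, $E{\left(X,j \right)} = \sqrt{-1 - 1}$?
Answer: $\sqrt{41605 + 16 i \sqrt{2}} \approx 203.97 + 0.0555 i$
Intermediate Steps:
$E{\left(X,j \right)} = i \sqrt{2}$ ($E{\left(X,j \right)} = \sqrt{-2} = i \sqrt{2}$)
$R{\left(V \right)} = V^{2} + 2 V + i \sqrt{2}$ ($R{\left(V \right)} = \left(V^{2} + 2 V\right) + i \sqrt{2} = V^{2} + 2 V + i \sqrt{2}$)
$d{\left(M \right)} = 16 M$
$\sqrt{41365 + d{\left(R{\left(-5 \right)} \right)}} = \sqrt{41365 + 16 \left(\left(-5\right)^{2} + 2 \left(-5\right) + i \sqrt{2}\right)} = \sqrt{41365 + 16 \left(25 - 10 + i \sqrt{2}\right)} = \sqrt{41365 + 16 \left(15 + i \sqrt{2}\right)} = \sqrt{41365 + \left(240 + 16 i \sqrt{2}\right)} = \sqrt{41605 + 16 i \sqrt{2}}$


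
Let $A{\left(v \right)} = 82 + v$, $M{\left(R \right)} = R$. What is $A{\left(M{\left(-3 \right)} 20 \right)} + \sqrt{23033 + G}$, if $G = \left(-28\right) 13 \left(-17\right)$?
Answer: $22 + \sqrt{29221} \approx 192.94$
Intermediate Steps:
$G = 6188$ ($G = \left(-364\right) \left(-17\right) = 6188$)
$A{\left(M{\left(-3 \right)} 20 \right)} + \sqrt{23033 + G} = \left(82 - 60\right) + \sqrt{23033 + 6188} = \left(82 - 60\right) + \sqrt{29221} = 22 + \sqrt{29221}$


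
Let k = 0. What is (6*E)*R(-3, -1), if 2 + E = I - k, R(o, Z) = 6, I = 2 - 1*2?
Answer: -72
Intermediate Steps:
I = 0 (I = 2 - 2 = 0)
E = -2 (E = -2 + (0 - 1*0) = -2 + (0 + 0) = -2 + 0 = -2)
(6*E)*R(-3, -1) = (6*(-2))*6 = -12*6 = -72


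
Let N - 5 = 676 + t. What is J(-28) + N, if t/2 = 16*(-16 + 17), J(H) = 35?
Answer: 748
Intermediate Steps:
t = 32 (t = 2*(16*(-16 + 17)) = 2*(16*1) = 2*16 = 32)
N = 713 (N = 5 + (676 + 32) = 5 + 708 = 713)
J(-28) + N = 35 + 713 = 748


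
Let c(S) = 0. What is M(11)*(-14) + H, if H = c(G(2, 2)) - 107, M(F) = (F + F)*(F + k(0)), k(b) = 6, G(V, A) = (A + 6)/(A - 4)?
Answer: -5343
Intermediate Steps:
G(V, A) = (6 + A)/(-4 + A)
M(F) = 2*F*(6 + F) (M(F) = (F + F)*(F + 6) = (2*F)*(6 + F) = 2*F*(6 + F))
H = -107 (H = 0 - 107 = -107)
M(11)*(-14) + H = (2*11*(6 + 11))*(-14) - 107 = (2*11*17)*(-14) - 107 = 374*(-14) - 107 = -5236 - 107 = -5343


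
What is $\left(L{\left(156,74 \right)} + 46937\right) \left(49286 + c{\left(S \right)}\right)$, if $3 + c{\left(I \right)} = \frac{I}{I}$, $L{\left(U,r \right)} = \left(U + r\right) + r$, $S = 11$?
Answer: $2328225444$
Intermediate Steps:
$L{\left(U,r \right)} = U + 2 r$
$c{\left(I \right)} = -2$ ($c{\left(I \right)} = -3 + \frac{I}{I} = -3 + 1 = -2$)
$\left(L{\left(156,74 \right)} + 46937\right) \left(49286 + c{\left(S \right)}\right) = \left(\left(156 + 2 \cdot 74\right) + 46937\right) \left(49286 - 2\right) = \left(\left(156 + 148\right) + 46937\right) 49284 = \left(304 + 46937\right) 49284 = 47241 \cdot 49284 = 2328225444$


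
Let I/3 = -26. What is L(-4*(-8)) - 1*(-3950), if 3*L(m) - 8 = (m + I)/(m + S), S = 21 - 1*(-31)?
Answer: 498013/126 ≈ 3952.5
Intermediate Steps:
I = -78 (I = 3*(-26) = -78)
S = 52 (S = 21 + 31 = 52)
L(m) = 8/3 + (-78 + m)/(3*(52 + m)) (L(m) = 8/3 + ((m - 78)/(m + 52))/3 = 8/3 + ((-78 + m)/(52 + m))/3 = 8/3 + (-78 + m)/(3*(52 + m)))
L(-4*(-8)) - 1*(-3950) = (338 + 9*(-4*(-8)))/(3*(52 - 4*(-8))) - 1*(-3950) = (338 + 9*32)/(3*(52 + 32)) + 3950 = (1/3)*(338 + 288)/84 + 3950 = (1/3)*(1/84)*626 + 3950 = 313/126 + 3950 = 498013/126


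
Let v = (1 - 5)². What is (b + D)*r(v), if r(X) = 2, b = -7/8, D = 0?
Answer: -7/4 ≈ -1.7500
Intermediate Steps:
v = 16 (v = (-4)² = 16)
b = -7/8 (b = -7*⅛ = -7/8 ≈ -0.87500)
(b + D)*r(v) = (-7/8 + 0)*2 = -7/8*2 = -7/4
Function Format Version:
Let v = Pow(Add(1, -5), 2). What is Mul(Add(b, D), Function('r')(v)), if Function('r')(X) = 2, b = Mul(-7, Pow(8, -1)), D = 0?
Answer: Rational(-7, 4) ≈ -1.7500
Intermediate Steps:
v = 16 (v = Pow(-4, 2) = 16)
b = Rational(-7, 8) (b = Mul(-7, Rational(1, 8)) = Rational(-7, 8) ≈ -0.87500)
Mul(Add(b, D), Function('r')(v)) = Mul(Add(Rational(-7, 8), 0), 2) = Mul(Rational(-7, 8), 2) = Rational(-7, 4)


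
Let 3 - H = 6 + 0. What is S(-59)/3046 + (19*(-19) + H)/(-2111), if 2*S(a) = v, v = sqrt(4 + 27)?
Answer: 364/2111 + sqrt(31)/6092 ≈ 0.17334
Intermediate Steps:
H = -3 (H = 3 - (6 + 0) = 3 - 1*6 = 3 - 6 = -3)
v = sqrt(31) ≈ 5.5678
S(a) = sqrt(31)/2
S(-59)/3046 + (19*(-19) + H)/(-2111) = (sqrt(31)/2)/3046 + (19*(-19) - 3)/(-2111) = (sqrt(31)/2)*(1/3046) + (-361 - 3)*(-1/2111) = sqrt(31)/6092 - 364*(-1/2111) = sqrt(31)/6092 + 364/2111 = 364/2111 + sqrt(31)/6092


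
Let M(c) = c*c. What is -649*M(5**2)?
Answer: -405625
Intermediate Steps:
M(c) = c**2
-649*M(5**2) = -649*(5**2)**2 = -649*25**2 = -649*625 = -405625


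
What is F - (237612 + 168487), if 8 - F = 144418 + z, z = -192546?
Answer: -357963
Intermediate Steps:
F = 48136 (F = 8 - (144418 - 192546) = 8 - 1*(-48128) = 8 + 48128 = 48136)
F - (237612 + 168487) = 48136 - (237612 + 168487) = 48136 - 1*406099 = 48136 - 406099 = -357963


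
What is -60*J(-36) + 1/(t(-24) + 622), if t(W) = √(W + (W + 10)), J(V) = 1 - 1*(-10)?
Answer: (-660*√38 + 410519*I)/(√38 - 622*I) ≈ -660.0 - 1.5929e-5*I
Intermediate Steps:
J(V) = 11 (J(V) = 1 + 10 = 11)
t(W) = √(10 + 2*W) (t(W) = √(W + (10 + W)) = √(10 + 2*W))
-60*J(-36) + 1/(t(-24) + 622) = -60*11 + 1/(√(10 + 2*(-24)) + 622) = -660 + 1/(√(10 - 48) + 622) = -660 + 1/(√(-38) + 622) = -660 + 1/(I*√38 + 622) = -660 + 1/(622 + I*√38)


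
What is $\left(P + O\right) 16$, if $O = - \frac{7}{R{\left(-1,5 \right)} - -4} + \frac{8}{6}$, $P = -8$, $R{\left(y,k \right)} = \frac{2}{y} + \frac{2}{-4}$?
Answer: $- \frac{544}{3} \approx -181.33$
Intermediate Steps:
$R{\left(y,k \right)} = - \frac{1}{2} + \frac{2}{y}$ ($R{\left(y,k \right)} = \frac{2}{y} + 2 \left(- \frac{1}{4}\right) = \frac{2}{y} - \frac{1}{2} = - \frac{1}{2} + \frac{2}{y}$)
$O = - \frac{10}{3}$ ($O = - \frac{7}{\frac{4 - -1}{2 \left(-1\right)} - -4} + \frac{8}{6} = - \frac{7}{\frac{1}{2} \left(-1\right) \left(4 + 1\right) + 4} + 8 \cdot \frac{1}{6} = - \frac{7}{\frac{1}{2} \left(-1\right) 5 + 4} + \frac{4}{3} = - \frac{7}{- \frac{5}{2} + 4} + \frac{4}{3} = - \frac{7}{\frac{3}{2}} + \frac{4}{3} = \left(-7\right) \frac{2}{3} + \frac{4}{3} = - \frac{14}{3} + \frac{4}{3} = - \frac{10}{3} \approx -3.3333$)
$\left(P + O\right) 16 = \left(-8 - \frac{10}{3}\right) 16 = \left(- \frac{34}{3}\right) 16 = - \frac{544}{3}$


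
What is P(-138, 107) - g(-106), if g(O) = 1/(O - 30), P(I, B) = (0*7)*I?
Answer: 1/136 ≈ 0.0073529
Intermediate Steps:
P(I, B) = 0 (P(I, B) = 0*I = 0)
g(O) = 1/(-30 + O)
P(-138, 107) - g(-106) = 0 - 1/(-30 - 106) = 0 - 1/(-136) = 0 - 1*(-1/136) = 0 + 1/136 = 1/136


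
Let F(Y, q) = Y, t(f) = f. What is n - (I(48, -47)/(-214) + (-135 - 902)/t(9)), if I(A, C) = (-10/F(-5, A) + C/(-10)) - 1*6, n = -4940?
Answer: -92925157/19260 ≈ -4824.8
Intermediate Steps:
I(A, C) = -4 - C/10 (I(A, C) = (-10/(-5) + C/(-10)) - 1*6 = (-10*(-⅕) + C*(-⅒)) - 6 = (2 - C/10) - 6 = -4 - C/10)
n - (I(48, -47)/(-214) + (-135 - 902)/t(9)) = -4940 - ((-4 - ⅒*(-47))/(-214) + (-135 - 902)/9) = -4940 - ((-4 + 47/10)*(-1/214) - 1037*⅑) = -4940 - ((7/10)*(-1/214) - 1037/9) = -4940 - (-7/2140 - 1037/9) = -4940 - 1*(-2219243/19260) = -4940 + 2219243/19260 = -92925157/19260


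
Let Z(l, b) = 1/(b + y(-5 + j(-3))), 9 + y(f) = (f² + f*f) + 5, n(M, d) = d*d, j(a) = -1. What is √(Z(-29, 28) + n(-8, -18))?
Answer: √186630/24 ≈ 18.000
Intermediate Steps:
n(M, d) = d²
y(f) = -4 + 2*f² (y(f) = -9 + ((f² + f*f) + 5) = -9 + ((f² + f²) + 5) = -9 + (2*f² + 5) = -9 + (5 + 2*f²) = -4 + 2*f²)
Z(l, b) = 1/(68 + b) (Z(l, b) = 1/(b + (-4 + 2*(-5 - 1)²)) = 1/(b + (-4 + 2*(-6)²)) = 1/(b + (-4 + 2*36)) = 1/(b + (-4 + 72)) = 1/(b + 68) = 1/(68 + b))
√(Z(-29, 28) + n(-8, -18)) = √(1/(68 + 28) + (-18)²) = √(1/96 + 324) = √(31105/96) = √186630/24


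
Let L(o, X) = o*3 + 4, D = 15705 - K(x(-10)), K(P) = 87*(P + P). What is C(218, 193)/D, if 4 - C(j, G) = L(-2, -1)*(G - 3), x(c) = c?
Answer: 128/5815 ≈ 0.022012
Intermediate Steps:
K(P) = 174*P (K(P) = 87*(2*P) = 174*P)
D = 17445 (D = 15705 - 174*(-10) = 15705 - 1*(-1740) = 15705 + 1740 = 17445)
L(o, X) = 4 + 3*o (L(o, X) = 3*o + 4 = 4 + 3*o)
C(j, G) = -2 + 2*G (C(j, G) = 4 - (4 + 3*(-2))*(G - 3) = 4 - (4 - 6)*(-3 + G) = 4 - (-2)*(-3 + G) = 4 - (6 - 2*G) = 4 + (-6 + 2*G) = -2 + 2*G)
C(218, 193)/D = (-2 + 2*193)/17445 = (-2 + 386)*(1/17445) = 384*(1/17445) = 128/5815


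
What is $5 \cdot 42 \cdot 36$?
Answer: $7560$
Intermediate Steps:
$5 \cdot 42 \cdot 36 = 210 \cdot 36 = 7560$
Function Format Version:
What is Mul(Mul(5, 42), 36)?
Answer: 7560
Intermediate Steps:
Mul(Mul(5, 42), 36) = Mul(210, 36) = 7560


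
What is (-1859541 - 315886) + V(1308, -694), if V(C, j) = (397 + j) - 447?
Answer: -2176171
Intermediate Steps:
V(C, j) = -50 + j
(-1859541 - 315886) + V(1308, -694) = (-1859541 - 315886) + (-50 - 694) = -2175427 - 744 = -2176171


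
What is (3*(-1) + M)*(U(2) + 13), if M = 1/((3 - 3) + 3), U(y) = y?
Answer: -40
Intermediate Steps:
M = 1/3 (M = 1/(0 + 3) = 1/3 ≈ 0.33333)
(3*(-1) + M)*(U(2) + 13) = (3*(-1) + 1/3)*(2 + 13) = (-3 + 1/3)*15 = -8/3*15 = -40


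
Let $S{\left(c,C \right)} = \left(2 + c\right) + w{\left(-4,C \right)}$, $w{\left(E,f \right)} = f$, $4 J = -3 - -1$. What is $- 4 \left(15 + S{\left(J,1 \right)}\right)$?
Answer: $-70$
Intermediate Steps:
$J = - \frac{1}{2}$ ($J = \frac{-3 - -1}{4} = \frac{-3 + 1}{4} = \frac{1}{4} \left(-2\right) = - \frac{1}{2} \approx -0.5$)
$S{\left(c,C \right)} = 2 + C + c$ ($S{\left(c,C \right)} = \left(2 + c\right) + C = 2 + C + c$)
$- 4 \left(15 + S{\left(J,1 \right)}\right) = - 4 \left(15 + \left(2 + 1 - \frac{1}{2}\right)\right) = - 4 \left(15 + \frac{5}{2}\right) = \left(-4\right) \frac{35}{2} = -70$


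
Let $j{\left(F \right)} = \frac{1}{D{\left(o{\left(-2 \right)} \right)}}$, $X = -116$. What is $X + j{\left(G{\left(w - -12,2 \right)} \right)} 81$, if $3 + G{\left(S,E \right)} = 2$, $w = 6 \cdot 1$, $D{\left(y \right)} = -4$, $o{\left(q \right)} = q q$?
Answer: $- \frac{545}{4} \approx -136.25$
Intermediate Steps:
$o{\left(q \right)} = q^{2}$
$w = 6$
$G{\left(S,E \right)} = -1$ ($G{\left(S,E \right)} = -3 + 2 = -1$)
$j{\left(F \right)} = - \frac{1}{4}$ ($j{\left(F \right)} = \frac{1}{-4} = - \frac{1}{4}$)
$X + j{\left(G{\left(w - -12,2 \right)} \right)} 81 = -116 - \frac{81}{4} = - \frac{545}{4}$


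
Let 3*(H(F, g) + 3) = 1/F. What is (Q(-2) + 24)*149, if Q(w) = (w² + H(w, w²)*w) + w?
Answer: 14453/3 ≈ 4817.7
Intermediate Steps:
H(F, g) = -3 + 1/(3*F)
Q(w) = w + w² + w*(-3 + 1/(3*w)) (Q(w) = (w² + (-3 + 1/(3*w))*w) + w = (w² + w*(-3 + 1/(3*w))) + w = w + w² + w*(-3 + 1/(3*w)))
(Q(-2) + 24)*149 = ((⅓ - 2*(-2 - 2)) + 24)*149 = ((⅓ - 2*(-4)) + 24)*149 = ((⅓ + 8) + 24)*149 = (25/3 + 24)*149 = (97/3)*149 = 14453/3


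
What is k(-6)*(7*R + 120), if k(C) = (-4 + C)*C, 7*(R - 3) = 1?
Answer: 8520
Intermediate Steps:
R = 22/7 (R = 3 + (1/7)*1 = 3 + 1/7 = 22/7 ≈ 3.1429)
k(C) = C*(-4 + C)
k(-6)*(7*R + 120) = (-6*(-4 - 6))*(7*(22/7) + 120) = (-6*(-10))*(22 + 120) = 60*142 = 8520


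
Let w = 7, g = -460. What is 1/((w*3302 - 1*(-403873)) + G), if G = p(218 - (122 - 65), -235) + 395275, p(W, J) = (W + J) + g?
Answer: 1/821728 ≈ 1.2169e-6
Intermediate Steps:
p(W, J) = -460 + J + W (p(W, J) = (W + J) - 460 = (J + W) - 460 = -460 + J + W)
G = 394741 (G = (-460 - 235 + (218 - (122 - 65))) + 395275 = (-460 - 235 + (218 - 1*57)) + 395275 = (-460 - 235 + (218 - 57)) + 395275 = (-460 - 235 + 161) + 395275 = -534 + 395275 = 394741)
1/((w*3302 - 1*(-403873)) + G) = 1/((7*3302 - 1*(-403873)) + 394741) = 1/((23114 + 403873) + 394741) = 1/(426987 + 394741) = 1/821728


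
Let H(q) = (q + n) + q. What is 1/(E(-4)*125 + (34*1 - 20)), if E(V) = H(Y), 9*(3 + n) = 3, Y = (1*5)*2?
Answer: 3/6542 ≈ 0.00045858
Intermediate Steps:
Y = 10 (Y = 5*2 = 10)
n = -8/3 (n = -3 + (1/9)*3 = -3 + 1/3 = -8/3 ≈ -2.6667)
H(q) = -8/3 + 2*q (H(q) = (q - 8/3) + q = (-8/3 + q) + q = -8/3 + 2*q)
E(V) = 52/3 (E(V) = -8/3 + 2*10 = -8/3 + 20 = 52/3)
1/(E(-4)*125 + (34*1 - 20)) = 1/((52/3)*125 + (34*1 - 20)) = 1/(6500/3 + (34 - 20)) = 1/(6500/3 + 14) = 1/(6542/3) = 3/6542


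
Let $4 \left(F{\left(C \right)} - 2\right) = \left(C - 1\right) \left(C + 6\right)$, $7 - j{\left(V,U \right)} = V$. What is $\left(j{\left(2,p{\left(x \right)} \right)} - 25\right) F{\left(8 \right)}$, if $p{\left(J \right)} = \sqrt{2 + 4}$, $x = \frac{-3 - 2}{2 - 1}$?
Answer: $-530$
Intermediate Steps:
$x = -5$ ($x = - \frac{5}{1} = \left(-5\right) 1 = -5$)
$p{\left(J \right)} = \sqrt{6}$
$j{\left(V,U \right)} = 7 - V$
$F{\left(C \right)} = 2 + \frac{\left(-1 + C\right) \left(6 + C\right)}{4}$ ($F{\left(C \right)} = 2 + \frac{\left(C - 1\right) \left(C + 6\right)}{4} = 2 + \frac{\left(-1 + C\right) \left(6 + C\right)}{4}$)
$\left(j{\left(2,p{\left(x \right)} \right)} - 25\right) F{\left(8 \right)} = \left(\left(7 - 2\right) - 25\right) \left(\frac{1}{2} + \frac{8^{2}}{4} + \frac{5}{4} \cdot 8\right) = \left(\left(7 - 2\right) - 25\right) \left(\frac{1}{2} + \frac{1}{4} \cdot 64 + 10\right) = \left(5 - 25\right) \left(\frac{1}{2} + 16 + 10\right) = \left(-20\right) \frac{53}{2} = -530$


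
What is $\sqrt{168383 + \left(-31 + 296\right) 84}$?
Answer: $\sqrt{190643} \approx 436.63$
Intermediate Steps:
$\sqrt{168383 + \left(-31 + 296\right) 84} = \sqrt{168383 + 265 \cdot 84} = \sqrt{168383 + 22260} = \sqrt{190643}$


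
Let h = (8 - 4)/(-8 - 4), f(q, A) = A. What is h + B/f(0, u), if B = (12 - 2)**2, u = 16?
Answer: 71/12 ≈ 5.9167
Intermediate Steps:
B = 100 (B = 10**2 = 100)
h = -1/3 (h = 4/(-12) = 4*(-1/12) = -1/3 ≈ -0.33333)
h + B/f(0, u) = -1/3 + 100/16 = -1/3 + 100*(1/16) = -1/3 + 25/4 = 71/12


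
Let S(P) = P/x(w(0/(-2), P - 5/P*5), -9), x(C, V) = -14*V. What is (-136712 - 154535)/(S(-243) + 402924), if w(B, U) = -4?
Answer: -4077458/5640909 ≈ -0.72284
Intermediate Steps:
S(P) = P/126 (S(P) = P/((-14*(-9))) = P/126)
(-136712 - 154535)/(S(-243) + 402924) = (-136712 - 154535)/((1/126)*(-243) + 402924) = -291247/(-27/14 + 402924) = -291247/5640909/14 = -291247*14/5640909 = -4077458/5640909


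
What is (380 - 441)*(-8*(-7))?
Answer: -3416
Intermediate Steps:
(380 - 441)*(-8*(-7)) = -61*56 = -3416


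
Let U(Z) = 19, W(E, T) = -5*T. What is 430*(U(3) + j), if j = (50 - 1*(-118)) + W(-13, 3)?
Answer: 73960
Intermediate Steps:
j = 153 (j = (50 - 1*(-118)) - 5*3 = (50 + 118) - 15 = 168 - 15 = 153)
430*(U(3) + j) = 430*(19 + 153) = 430*172 = 73960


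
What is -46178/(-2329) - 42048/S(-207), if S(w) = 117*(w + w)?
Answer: 129705542/6267339 ≈ 20.695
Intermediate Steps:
S(w) = 234*w (S(w) = 117*(2*w) = 234*w)
-46178/(-2329) - 42048/S(-207) = -46178/(-2329) - 42048/(234*(-207)) = -46178*(-1/2329) - 42048/(-48438) = 46178/2329 - 42048*(-1/48438) = 46178/2329 + 2336/2691 = 129705542/6267339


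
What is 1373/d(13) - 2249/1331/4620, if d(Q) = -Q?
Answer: -8442908297/79939860 ≈ -105.62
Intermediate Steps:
1373/d(13) - 2249/1331/4620 = 1373/((-1*13)) - 2249/1331/4620 = 1373/(-13) - 2249*1/1331*(1/4620) = 1373*(-1/13) - 2249/1331*1/4620 = -1373/13 - 2249/6149220 = -8442908297/79939860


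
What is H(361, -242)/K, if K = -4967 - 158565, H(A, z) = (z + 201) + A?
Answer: -80/40883 ≈ -0.0019568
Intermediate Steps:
H(A, z) = 201 + A + z (H(A, z) = (201 + z) + A = 201 + A + z)
K = -163532
H(361, -242)/K = (201 + 361 - 242)/(-163532) = 320*(-1/163532) = -80/40883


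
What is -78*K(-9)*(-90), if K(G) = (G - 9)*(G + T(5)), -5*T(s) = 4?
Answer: 1238328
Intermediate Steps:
T(s) = -⅘ (T(s) = -⅕*4 = -⅘)
K(G) = (-9 + G)*(-⅘ + G) (K(G) = (G - 9)*(G - ⅘) = (-9 + G)*(-⅘ + G))
-78*K(-9)*(-90) = -78*(36/5 + (-9)² - 49/5*(-9))*(-90) = -78*(36/5 + 81 + 441/5)*(-90) = -78*882/5*(-90) = -68796/5*(-90) = 1238328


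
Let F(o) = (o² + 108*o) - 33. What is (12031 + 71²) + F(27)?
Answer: 20684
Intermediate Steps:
F(o) = -33 + o² + 108*o
(12031 + 71²) + F(27) = (12031 + 71²) + (-33 + 27² + 108*27) = (12031 + 5041) + (-33 + 729 + 2916) = 17072 + 3612 = 20684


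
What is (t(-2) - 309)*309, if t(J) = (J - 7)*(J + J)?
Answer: -84357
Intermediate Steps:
t(J) = 2*J*(-7 + J) (t(J) = (-7 + J)*(2*J) = 2*J*(-7 + J))
(t(-2) - 309)*309 = (2*(-2)*(-7 - 2) - 309)*309 = (2*(-2)*(-9) - 309)*309 = (36 - 309)*309 = -273*309 = -84357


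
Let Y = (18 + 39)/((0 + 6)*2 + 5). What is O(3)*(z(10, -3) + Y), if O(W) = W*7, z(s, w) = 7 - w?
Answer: 4767/17 ≈ 280.41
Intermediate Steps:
O(W) = 7*W
Y = 57/17 (Y = 57/(6*2 + 5) = 57/(12 + 5) = 57/17 ≈ 3.3529)
O(3)*(z(10, -3) + Y) = (7*3)*((7 - 1*(-3)) + 57/17) = 21*((7 + 3) + 57/17) = 21*(10 + 57/17) = 21*(227/17) = 4767/17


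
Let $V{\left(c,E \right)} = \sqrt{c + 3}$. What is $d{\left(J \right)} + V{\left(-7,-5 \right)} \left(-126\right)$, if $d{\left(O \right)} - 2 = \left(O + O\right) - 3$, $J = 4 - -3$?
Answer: $13 - 252 i \approx 13.0 - 252.0 i$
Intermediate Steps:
$J = 7$ ($J = 4 + 3 = 7$)
$V{\left(c,E \right)} = \sqrt{3 + c}$
$d{\left(O \right)} = -1 + 2 O$ ($d{\left(O \right)} = 2 + \left(\left(O + O\right) - 3\right) = 2 + \left(2 O - 3\right) = 2 + \left(-3 + 2 O\right) = -1 + 2 O$)
$d{\left(J \right)} + V{\left(-7,-5 \right)} \left(-126\right) = \left(-1 + 2 \cdot 7\right) + \sqrt{3 - 7} \left(-126\right) = \left(-1 + 14\right) + \sqrt{-4} \left(-126\right) = 13 + 2 i \left(-126\right) = 13 - 252 i$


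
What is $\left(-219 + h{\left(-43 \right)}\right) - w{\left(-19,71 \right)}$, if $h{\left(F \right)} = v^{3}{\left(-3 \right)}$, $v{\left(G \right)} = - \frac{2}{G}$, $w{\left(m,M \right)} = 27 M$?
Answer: $- \frac{57664}{27} \approx -2135.7$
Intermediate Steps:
$h{\left(F \right)} = \frac{8}{27}$ ($h{\left(F \right)} = \left(- \frac{2}{-3}\right)^{3} = \left(\left(-2\right) \left(- \frac{1}{3}\right)\right)^{3} = \left(\frac{2}{3}\right)^{3} = \frac{8}{27}$)
$\left(-219 + h{\left(-43 \right)}\right) - w{\left(-19,71 \right)} = \left(-219 + \frac{8}{27}\right) - 27 \cdot 71 = - \frac{5905}{27} - 1917 = - \frac{57664}{27}$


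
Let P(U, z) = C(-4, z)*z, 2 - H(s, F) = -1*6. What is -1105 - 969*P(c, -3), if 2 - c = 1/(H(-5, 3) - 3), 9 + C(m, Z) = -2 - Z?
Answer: -24361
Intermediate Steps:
C(m, Z) = -11 - Z (C(m, Z) = -9 + (-2 - Z) = -11 - Z)
H(s, F) = 8 (H(s, F) = 2 - (-1)*6 = 2 - 1*(-6) = 2 + 6 = 8)
c = 9/5 (c = 2 - 1/(8 - 3) = 2 - 1/5 = 2 - 1*⅕ = 2 - ⅕ = 9/5 ≈ 1.8000)
P(U, z) = z*(-11 - z) (P(U, z) = (-11 - z)*z = z*(-11 - z))
-1105 - 969*P(c, -3) = -1105 - (-969)*(-3)*(11 - 3) = -1105 - (-969)*(-3)*8 = -1105 - 969*24 = -1105 - 23256 = -24361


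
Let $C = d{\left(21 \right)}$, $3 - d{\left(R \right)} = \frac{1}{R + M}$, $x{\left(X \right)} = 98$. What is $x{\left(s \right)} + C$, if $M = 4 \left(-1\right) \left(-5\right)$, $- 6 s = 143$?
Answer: $\frac{4140}{41} \approx 100.98$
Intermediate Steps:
$s = - \frac{143}{6}$ ($s = \left(- \frac{1}{6}\right) 143 = - \frac{143}{6} \approx -23.833$)
$M = 20$ ($M = \left(-4\right) \left(-5\right) = 20$)
$d{\left(R \right)} = 3 - \frac{1}{20 + R}$ ($d{\left(R \right)} = 3 - \frac{1}{R + 20} = 3 - \frac{1}{20 + R}$)
$C = \frac{122}{41}$ ($C = \frac{59 + 3 \cdot 21}{20 + 21} = \frac{59 + 63}{41} = \frac{1}{41} \cdot 122 = \frac{122}{41} \approx 2.9756$)
$x{\left(s \right)} + C = 98 + \frac{122}{41} = \frac{4140}{41}$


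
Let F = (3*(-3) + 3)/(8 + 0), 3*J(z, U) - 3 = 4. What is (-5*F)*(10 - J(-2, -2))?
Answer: 115/4 ≈ 28.750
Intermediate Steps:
J(z, U) = 7/3 (J(z, U) = 1 + (⅓)*4 = 1 + 4/3 = 7/3)
F = -¾ (F = (-9 + 3)/8 = -6*⅛ = -¾ ≈ -0.75000)
(-5*F)*(10 - J(-2, -2)) = (-5*(-¾))*(10 - 1*7/3) = 15*(10 - 7/3)/4 = (15/4)*(23/3) = 115/4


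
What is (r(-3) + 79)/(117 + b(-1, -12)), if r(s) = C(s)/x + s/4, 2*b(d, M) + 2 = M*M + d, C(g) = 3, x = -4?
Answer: 31/75 ≈ 0.41333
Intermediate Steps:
b(d, M) = -1 + d/2 + M²/2 (b(d, M) = -1 + (M*M + d)/2 = -1 + (M² + d)/2 = -1 + (d + M²)/2 = -1 + (d/2 + M²/2) = -1 + d/2 + M²/2)
r(s) = -¾ + s/4 (r(s) = 3/(-4) + s/4 = 3*(-¼) + s*(¼) = -¾ + s/4)
(r(-3) + 79)/(117 + b(-1, -12)) = ((-¾ + (¼)*(-3)) + 79)/(117 + (-1 + (½)*(-1) + (½)*(-12)²)) = ((-¾ - ¾) + 79)/(117 + (-1 - ½ + (½)*144)) = (-3/2 + 79)/(117 + (-1 - ½ + 72)) = (155/2)/(117 + 141/2) = (155/2)/(375/2) = (2/375)*(155/2) = 31/75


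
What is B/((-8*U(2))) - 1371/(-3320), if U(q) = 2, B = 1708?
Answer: -353039/3320 ≈ -106.34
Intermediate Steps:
B/((-8*U(2))) - 1371/(-3320) = 1708/((-8*2)) - 1371/(-3320) = 1708/(-16) - 1371*(-1/3320) = 1708*(-1/16) + 1371/3320 = -427/4 + 1371/3320 = -353039/3320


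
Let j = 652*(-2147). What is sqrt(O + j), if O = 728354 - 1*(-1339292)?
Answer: sqrt(667802) ≈ 817.19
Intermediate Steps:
j = -1399844
O = 2067646 (O = 728354 + 1339292 = 2067646)
sqrt(O + j) = sqrt(2067646 - 1399844) = sqrt(667802)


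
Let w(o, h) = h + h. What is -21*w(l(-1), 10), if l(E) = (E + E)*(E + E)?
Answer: -420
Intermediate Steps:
l(E) = 4*E**2 (l(E) = (2*E)*(2*E) = 4*E**2)
w(o, h) = 2*h
-21*w(l(-1), 10) = -42*10 = -21*20 = -420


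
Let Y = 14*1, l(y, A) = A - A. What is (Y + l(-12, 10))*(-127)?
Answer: -1778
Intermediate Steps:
l(y, A) = 0
Y = 14
(Y + l(-12, 10))*(-127) = (14 + 0)*(-127) = 14*(-127) = -1778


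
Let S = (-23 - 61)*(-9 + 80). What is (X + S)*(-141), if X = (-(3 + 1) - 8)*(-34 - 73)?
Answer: 659880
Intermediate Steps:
S = -5964 (S = -84*71 = -5964)
X = 1284 (X = (-1*4 - 8)*(-107) = (-4 - 8)*(-107) = -12*(-107) = 1284)
(X + S)*(-141) = (1284 - 5964)*(-141) = -4680*(-141) = 659880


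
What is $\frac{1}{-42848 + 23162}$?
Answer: $- \frac{1}{19686} \approx -5.0798 \cdot 10^{-5}$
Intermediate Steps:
$\frac{1}{-42848 + 23162} = \frac{1}{-19686} = - \frac{1}{19686}$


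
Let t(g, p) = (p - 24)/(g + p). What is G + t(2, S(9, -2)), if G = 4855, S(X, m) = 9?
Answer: 53390/11 ≈ 4853.6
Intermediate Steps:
t(g, p) = (-24 + p)/(g + p)
G + t(2, S(9, -2)) = 4855 + (-24 + 9)/(2 + 9) = 4855 - 15/11 = 53390/11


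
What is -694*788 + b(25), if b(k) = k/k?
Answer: -546871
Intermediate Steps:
b(k) = 1
-694*788 + b(25) = -694*788 + 1 = -546872 + 1 = -546871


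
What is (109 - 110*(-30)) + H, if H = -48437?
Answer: -45028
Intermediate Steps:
(109 - 110*(-30)) + H = (109 - 110*(-30)) - 48437 = (109 + 3300) - 48437 = 3409 - 48437 = -45028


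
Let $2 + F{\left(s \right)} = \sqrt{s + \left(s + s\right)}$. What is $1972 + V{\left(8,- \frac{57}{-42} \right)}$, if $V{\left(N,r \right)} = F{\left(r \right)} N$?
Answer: $1956 + \frac{4 \sqrt{798}}{7} \approx 1972.1$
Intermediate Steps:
$F{\left(s \right)} = -2 + \sqrt{3} \sqrt{s}$ ($F{\left(s \right)} = -2 + \sqrt{s + \left(s + s\right)} = -2 + \sqrt{s + 2 s} = -2 + \sqrt{3 s} = -2 + \sqrt{3} \sqrt{s}$)
$V{\left(N,r \right)} = N \left(-2 + \sqrt{3} \sqrt{r}\right)$ ($V{\left(N,r \right)} = \left(-2 + \sqrt{3} \sqrt{r}\right) N = N \left(-2 + \sqrt{3} \sqrt{r}\right)$)
$1972 + V{\left(8,- \frac{57}{-42} \right)} = 1972 + 8 \left(-2 + \sqrt{3} \sqrt{- \frac{57}{-42}}\right) = 1972 + 8 \left(-2 + \sqrt{3} \sqrt{\left(-57\right) \left(- \frac{1}{42}\right)}\right) = 1972 + 8 \left(-2 + \sqrt{3} \sqrt{\frac{19}{14}}\right) = 1972 + 8 \left(-2 + \sqrt{3} \frac{\sqrt{266}}{14}\right) = 1972 + 8 \left(-2 + \frac{\sqrt{798}}{14}\right) = 1972 - \left(16 - \frac{4 \sqrt{798}}{7}\right) = 1956 + \frac{4 \sqrt{798}}{7}$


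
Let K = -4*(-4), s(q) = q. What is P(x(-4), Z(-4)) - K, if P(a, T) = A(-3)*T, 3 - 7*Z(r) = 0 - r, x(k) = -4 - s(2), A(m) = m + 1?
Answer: -110/7 ≈ -15.714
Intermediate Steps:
A(m) = 1 + m
x(k) = -6 (x(k) = -4 - 1*2 = -4 - 2 = -6)
Z(r) = 3/7 + r/7 (Z(r) = 3/7 - (0 - r)/7 = 3/7 - (-1)*r/7 = 3/7 + r/7)
P(a, T) = -2*T (P(a, T) = (1 - 3)*T = -2*T)
K = 16
P(x(-4), Z(-4)) - K = -2*(3/7 + (⅐)*(-4)) - 1*16 = -2*(3/7 - 4/7) - 16 = -2*(-⅐) - 16 = 2/7 - 16 = -110/7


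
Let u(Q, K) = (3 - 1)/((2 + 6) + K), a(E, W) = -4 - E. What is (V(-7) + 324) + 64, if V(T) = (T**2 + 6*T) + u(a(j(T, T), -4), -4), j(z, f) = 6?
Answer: 791/2 ≈ 395.50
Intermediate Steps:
u(Q, K) = 2/(8 + K)
V(T) = 1/2 + T**2 + 6*T (V(T) = (T**2 + 6*T) + 2/(8 - 4) = (T**2 + 6*T) + 2/4 = (T**2 + 6*T) + 2*(1/4) = (T**2 + 6*T) + 1/2 = 1/2 + T**2 + 6*T)
(V(-7) + 324) + 64 = ((1/2 + (-7)**2 + 6*(-7)) + 324) + 64 = ((1/2 + 49 - 42) + 324) + 64 = (15/2 + 324) + 64 = 663/2 + 64 = 791/2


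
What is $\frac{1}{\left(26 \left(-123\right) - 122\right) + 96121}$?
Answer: $\frac{1}{92801} \approx 1.0776 \cdot 10^{-5}$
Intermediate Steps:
$\frac{1}{\left(26 \left(-123\right) - 122\right) + 96121} = \frac{1}{\left(-3198 - 122\right) + 96121} = \frac{1}{-3320 + 96121} = \frac{1}{92801}$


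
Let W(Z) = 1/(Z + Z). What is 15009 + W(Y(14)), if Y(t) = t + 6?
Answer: 600361/40 ≈ 15009.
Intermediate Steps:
Y(t) = 6 + t
W(Z) = 1/(2*Z)
15009 + W(Y(14)) = 15009 + 1/(2*(6 + 14)) = 15009 + (½)/20 = 15009 + (½)*(1/20) = 15009 + 1/40 = 600361/40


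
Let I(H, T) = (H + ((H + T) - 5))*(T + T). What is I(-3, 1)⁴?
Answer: 160000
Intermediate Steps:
I(H, T) = 2*T*(-5 + T + 2*H) (I(H, T) = (H + (-5 + H + T))*(2*T) = (-5 + T + 2*H)*(2*T) = 2*T*(-5 + T + 2*H))
I(-3, 1)⁴ = (2*1*(-5 + 1 + 2*(-3)))⁴ = (2*1*(-5 + 1 - 6))⁴ = (2*1*(-10))⁴ = (-20)⁴ = 160000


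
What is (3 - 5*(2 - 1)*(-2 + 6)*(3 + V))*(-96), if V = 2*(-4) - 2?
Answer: -13728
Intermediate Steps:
V = -10 (V = -8 - 2 = -10)
(3 - 5*(2 - 1)*(-2 + 6)*(3 + V))*(-96) = (3 - 5*(2 - 1)*(-2 + 6)*(3 - 10))*(-96) = (3 - 5*1*4*(-7))*(-96) = (3 - 20*(-7))*(-96) = (3 - 5*(-28))*(-96) = (3 + 140)*(-96) = 143*(-96) = -13728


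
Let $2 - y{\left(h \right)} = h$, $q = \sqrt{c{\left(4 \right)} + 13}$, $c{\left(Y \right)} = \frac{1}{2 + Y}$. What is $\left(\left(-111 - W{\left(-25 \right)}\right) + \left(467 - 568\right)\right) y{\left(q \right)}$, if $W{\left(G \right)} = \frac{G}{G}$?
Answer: $-426 + \frac{71 \sqrt{474}}{2} \approx 346.89$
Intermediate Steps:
$W{\left(G \right)} = 1$
$q = \frac{\sqrt{474}}{6}$ ($q = \sqrt{\frac{1}{2 + 4} + 13} = \sqrt{\frac{1}{6} + 13} = \sqrt{\frac{79}{6}} = \frac{\sqrt{474}}{6} \approx 3.6286$)
$y{\left(h \right)} = 2 - h$
$\left(\left(-111 - W{\left(-25 \right)}\right) + \left(467 - 568\right)\right) y{\left(q \right)} = \left(\left(-111 - 1\right) + \left(467 - 568\right)\right) \left(2 - \frac{\sqrt{474}}{6}\right) = \left(-112 - 101\right) \left(2 - \frac{\sqrt{474}}{6}\right) = - 213 \left(2 - \frac{\sqrt{474}}{6}\right) = -426 + \frac{71 \sqrt{474}}{2}$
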